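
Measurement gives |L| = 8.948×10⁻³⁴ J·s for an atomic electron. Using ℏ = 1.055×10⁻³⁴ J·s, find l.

In units of ℏ, |L| ≈ 8.482.
l(l+1) ≈ 8.482² ≈ 71.94, so l = 8.

l = 8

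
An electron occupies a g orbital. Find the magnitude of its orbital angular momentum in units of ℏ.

|L| = 2√5 ℏ ≈ 4.472ℏ

A g state has l = 4.
|L| = ℏ√(l(l+1)) = ℏ√(4·5) = 2√5 ℏ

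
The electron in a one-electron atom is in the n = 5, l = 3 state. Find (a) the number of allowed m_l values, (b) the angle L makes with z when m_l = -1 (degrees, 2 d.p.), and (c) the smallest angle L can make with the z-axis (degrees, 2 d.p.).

7 values; θ(m_l=-1) ≈ 106.78°; θ_min ≈ 30.00°

There are 2l+1 = 7 values of m_l.
For m_l = -1: cos θ = -1/√12, θ ≈ 106.78°.
cos θ_min = 3/√12, so θ_min ≈ 30.00°.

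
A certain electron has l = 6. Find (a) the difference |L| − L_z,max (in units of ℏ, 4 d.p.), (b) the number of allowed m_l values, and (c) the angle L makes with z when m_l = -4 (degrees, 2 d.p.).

|L|−L_z,max ≈ 0.4807ℏ; 13 values; θ(m_l=-4) ≈ 128.11°

|L| − L_z,max = (√42 − 6)ℏ ≈ 0.4807ℏ.
There are 2l+1 = 13 values of m_l.
For m_l = -4: cos θ = -4/√42, θ ≈ 128.11°.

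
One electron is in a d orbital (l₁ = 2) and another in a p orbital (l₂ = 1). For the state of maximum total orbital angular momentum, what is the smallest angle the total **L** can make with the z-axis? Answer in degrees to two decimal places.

θ_min ≈ 30.00°

The total orbital quantum number L ranges from |l₁ − l₂| to l₁ + l₂ in integer steps.
Allowed values: L = 1, 2, 3.
The maximum is L = 3, with |L_tot| = ℏ√(3·4) = 2√3 ℏ.
The minimum angle with z is arccos(3/√12) ≈ 30.00°.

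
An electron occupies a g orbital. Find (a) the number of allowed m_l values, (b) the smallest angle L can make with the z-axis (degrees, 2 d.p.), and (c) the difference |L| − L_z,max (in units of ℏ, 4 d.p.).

9 values; θ_min ≈ 26.57°; |L|−L_z,max ≈ 0.4721ℏ

For a g orbital, l = 4.
There are 2l+1 = 9 values of m_l.
cos θ_min = 4/√20, so θ_min ≈ 26.57°.
|L| − L_z,max = (2√5 − 4)ℏ ≈ 0.4721ℏ.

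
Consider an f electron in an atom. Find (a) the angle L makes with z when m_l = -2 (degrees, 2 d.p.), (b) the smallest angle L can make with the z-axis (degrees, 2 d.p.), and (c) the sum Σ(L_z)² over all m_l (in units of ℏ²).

θ(m_l=-2) ≈ 125.26°; θ_min ≈ 30.00°; Σ(L_z)² = 28 ℏ²

An f state has l = 3.
For m_l = -2: cos θ = -2/√12, θ ≈ 125.26°.
cos θ_min = 3/√12, so θ_min ≈ 30.00°.
Σ m_l² = 28, so Σ(L_z)² = 28 ℏ².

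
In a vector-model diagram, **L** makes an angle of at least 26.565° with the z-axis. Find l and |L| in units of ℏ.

cos θ_min = l/√(l(l+1)) = √(l/(l+1)), so l/(l+1) = cos²(26.565°) = 0.8000.
l = cos²θ/sin²θ ≈ 4.
Then |L| = ℏ√(4·5) = 2√5 ℏ.

l = 4, |L| = 2√5 ℏ ≈ 4.472ℏ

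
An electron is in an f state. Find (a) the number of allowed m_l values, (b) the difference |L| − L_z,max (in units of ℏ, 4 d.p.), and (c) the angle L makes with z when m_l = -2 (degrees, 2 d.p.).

7 values; |L|−L_z,max ≈ 0.4641ℏ; θ(m_l=-2) ≈ 125.26°

An f state has l = 3.
There are 2l+1 = 7 values of m_l.
|L| − L_z,max = (2√3 − 3)ℏ ≈ 0.4641ℏ.
For m_l = -2: cos θ = -2/√12, θ ≈ 125.26°.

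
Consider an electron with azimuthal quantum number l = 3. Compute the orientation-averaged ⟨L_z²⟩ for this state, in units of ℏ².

The allowed m_l values are -3, -2, -1, 0, 1, 2, 3.
⟨L_z²⟩ = ℏ²·l(l+1)/3 = 4ℏ².

⟨L_z²⟩ = 4 ℏ²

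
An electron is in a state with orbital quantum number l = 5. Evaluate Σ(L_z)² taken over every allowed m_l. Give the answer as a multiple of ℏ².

m_l ∈ {-5, -4, -3, -2, -1, 0, 1, 2, 3, 4, 5}.
Σ m_l² = l(l+1)(2l+1)/3 = 5·6·11/3 = 110.

Σ(L_z)² = 110 ℏ²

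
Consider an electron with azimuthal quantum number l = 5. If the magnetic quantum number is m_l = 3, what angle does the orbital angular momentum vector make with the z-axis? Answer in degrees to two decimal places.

|L|² = l(l+1)ℏ² = 30ℏ², so |L| = √30 ℏ.
L_z = m_l ℏ = 3ℏ.
cos θ = L_z/|L| = 3/√30, so θ ≈ 56.79°.

θ ≈ 56.79°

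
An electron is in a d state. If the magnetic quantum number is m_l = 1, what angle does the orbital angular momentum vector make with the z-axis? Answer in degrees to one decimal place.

θ ≈ 65.9°

A d state has l = 2.
|L| = ℏ√(l(l+1)) = √6 ℏ.
L_z = m_l ℏ = 1ℏ.
cos θ = L_z/|L| = 1/√6, so θ ≈ 65.9°.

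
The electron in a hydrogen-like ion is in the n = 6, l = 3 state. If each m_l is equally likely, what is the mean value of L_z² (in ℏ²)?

m_l runs from −3 to 3, i.e. {-3, -2, -1, 0, 1, 2, 3}.
⟨L_z²⟩ = ℏ²·l(l+1)/3 = 4ℏ².

⟨L_z²⟩ = 4 ℏ²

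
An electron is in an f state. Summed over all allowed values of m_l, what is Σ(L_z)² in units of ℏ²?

Σ(L_z)² = 28 ℏ²

For an f orbital, l = 3.
m_l runs from −3 to 3, i.e. {-3, -2, -1, 0, 1, 2, 3}.
Σ m_l² = 2·(1 + 4 + 9) = 28.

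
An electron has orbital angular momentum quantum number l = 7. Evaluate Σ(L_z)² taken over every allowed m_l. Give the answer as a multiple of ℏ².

Σ(L_z)² = 280 ℏ²

m_l ∈ {-7, -6, -5, -4, -3, -2, -1, 0, 1, 2, 3, 4, 5, 6, 7}.
Summing m² from −7 to 7: Σ m_l² = 280.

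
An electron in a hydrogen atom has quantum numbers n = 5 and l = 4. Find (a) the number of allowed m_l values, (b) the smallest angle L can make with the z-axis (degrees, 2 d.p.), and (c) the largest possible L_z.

There are 2l+1 = 9 values of m_l.
cos θ_min = 4/√20, so θ_min ≈ 26.57°.
L_z,max = lℏ = 4ℏ.

9 values; θ_min ≈ 26.57°; L_z,max = 4ℏ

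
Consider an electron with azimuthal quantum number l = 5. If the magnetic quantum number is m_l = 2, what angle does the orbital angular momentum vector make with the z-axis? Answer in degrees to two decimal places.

|L| = √(l(l+1)) ℏ = √30 ℏ.
L_z = m_l ℏ = 2ℏ.
cos θ = L_z/|L| = 2/√30, so θ ≈ 68.58°.

θ ≈ 68.58°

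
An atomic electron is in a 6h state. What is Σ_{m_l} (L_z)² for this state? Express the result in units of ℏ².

The 6h subshell has l = 5.
m_l runs from −5 to 5, i.e. {-5, -4, -3, -2, -1, 0, 1, 2, 3, 4, 5}.
Σ m_l² = l(l+1)(2l+1)/3 = 5·6·11/3 = 110.

Σ(L_z)² = 110 ℏ²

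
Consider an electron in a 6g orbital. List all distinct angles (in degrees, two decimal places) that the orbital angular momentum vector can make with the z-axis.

For 6g, l = 4.
|L| = √(l(l+1)) ℏ = 2√5 ℏ.
cos θ = m_l/√20 for each m_l ∈ {-4, -3, -2, -1, 0, 1, 2, 3, 4}.

θ ∈ {26.57°, 47.87°, 63.43°, 77.08°, 90.00°, 102.92°, 116.57°, 132.13°, 153.43°}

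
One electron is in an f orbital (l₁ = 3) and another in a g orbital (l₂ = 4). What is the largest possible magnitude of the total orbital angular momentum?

|L_tot|_max = 2√14 ℏ ≈ 7.483ℏ

L runs from |3 − 4| = 1 to 3 + 4 = 7.
L ∈ {1, 2, 3, 4, 5, 6, 7}.
The largest magnitude corresponds to L = 7: |L_tot| = ℏ√(7·8) = 2√14 ℏ.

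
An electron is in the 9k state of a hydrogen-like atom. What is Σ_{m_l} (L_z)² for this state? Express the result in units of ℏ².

The 9k subshell has l = 7.
The allowed m_l values are -7, -6, -5, -4, -3, -2, -1, 0, 1, 2, 3, 4, 5, 6, 7.
Σ m_l² = 2·(1 + 4 + 9 + 16 + 25 + 36 + 49) = 280.

Σ(L_z)² = 280 ℏ²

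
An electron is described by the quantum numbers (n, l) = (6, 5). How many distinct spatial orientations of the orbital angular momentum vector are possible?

11

The number of m_l values is 2l + 1 = 2·5 + 1 = 11.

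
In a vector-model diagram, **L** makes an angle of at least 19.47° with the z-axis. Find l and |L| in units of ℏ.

cos²θ_min = l/(l+1) = 0.8889.
Solving: l = 8.
Then |L| = ℏ√(8·9) = 6√2 ℏ.

l = 8, |L| = 6√2 ℏ ≈ 8.485ℏ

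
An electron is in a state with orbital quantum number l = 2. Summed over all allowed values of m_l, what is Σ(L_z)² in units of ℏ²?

Σ(L_z)² = 10 ℏ²

m_l ∈ {-2, -1, 0, 1, 2}.
Σ m_l² = 2·(1 + 4) = 10.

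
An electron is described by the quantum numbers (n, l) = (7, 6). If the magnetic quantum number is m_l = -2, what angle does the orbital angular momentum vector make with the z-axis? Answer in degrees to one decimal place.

θ ≈ 108.0°

|L| = √(l(l+1)) ℏ = √42 ℏ.
L_z = m_l ℏ = −2ℏ.
cos θ = L_z/|L| = -2/√42, so θ ≈ 108.0°.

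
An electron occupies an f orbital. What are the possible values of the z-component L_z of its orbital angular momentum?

L_z ∈ {−3ℏ, −2ℏ, −ℏ, 0, ℏ, 2ℏ, 3ℏ}

An f state has l = 3.
L_z = m_l ℏ with m_l ranging from −l to +l in integer steps.
For l = 3: m_l ∈ {-3, -2, -1, 0, 1, 2, 3}.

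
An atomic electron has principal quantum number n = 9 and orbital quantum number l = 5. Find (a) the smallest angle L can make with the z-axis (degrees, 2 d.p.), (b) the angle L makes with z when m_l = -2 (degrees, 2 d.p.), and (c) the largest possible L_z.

cos θ_min = 5/√30, so θ_min ≈ 24.09°.
For m_l = -2: cos θ = -2/√30, θ ≈ 111.42°.
L_z,max = lℏ = 5ℏ.

θ_min ≈ 24.09°; θ(m_l=-2) ≈ 111.42°; L_z,max = 5ℏ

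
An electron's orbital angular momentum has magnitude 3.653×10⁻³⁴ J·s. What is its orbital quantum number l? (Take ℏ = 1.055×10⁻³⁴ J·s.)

In units of ℏ, |L| ≈ 3.463.
(|L|/ℏ)² = l(l+1) ≈ 11.99 ⇒ l = 3.

l = 3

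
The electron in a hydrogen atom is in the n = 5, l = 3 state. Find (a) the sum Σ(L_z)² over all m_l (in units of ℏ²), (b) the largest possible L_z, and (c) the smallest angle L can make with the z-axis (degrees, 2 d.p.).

Σ m_l² = 28, so Σ(L_z)² = 28 ℏ².
L_z,max = lℏ = 3ℏ.
cos θ_min = 3/√12, so θ_min ≈ 30.00°.

Σ(L_z)² = 28 ℏ²; L_z,max = 3ℏ; θ_min ≈ 30.00°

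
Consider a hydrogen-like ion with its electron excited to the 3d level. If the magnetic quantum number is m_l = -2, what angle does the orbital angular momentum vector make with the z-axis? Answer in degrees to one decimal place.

θ ≈ 144.7°

The 3d level has l = 2.
|L|² = l(l+1)ℏ² = 6ℏ², so |L| = √6 ℏ.
L_z = m_l ℏ = −2ℏ.
cos θ = L_z/|L| = -2/√6, so θ ≈ 144.7°.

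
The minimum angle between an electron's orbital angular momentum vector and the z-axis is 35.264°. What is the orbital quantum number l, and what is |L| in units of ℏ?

l = 2, |L| = √6 ℏ ≈ 2.449ℏ

At minimum angle, m_l = l, so cos θ = l/√(l(l+1)); cos²θ = l/(l+1) = 0.6667.
l = cos²θ/sin²θ ≈ 2.
Then |L| = ℏ√(2·3) = √6 ℏ.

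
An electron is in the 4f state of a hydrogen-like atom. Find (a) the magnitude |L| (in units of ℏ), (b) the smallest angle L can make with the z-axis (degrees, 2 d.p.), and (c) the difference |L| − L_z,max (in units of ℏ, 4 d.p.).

The 4f subshell has l = 3.
|L| = ℏ√(3·4) = 2√3 ℏ ≈ 3.464ℏ.
cos θ_min = 3/√12, so θ_min ≈ 30.00°.
|L| − L_z,max = (2√3 − 3)ℏ ≈ 0.4641ℏ.

|L| = 2√3 ℏ ≈ 3.464ℏ; θ_min ≈ 30.00°; |L|−L_z,max ≈ 0.4641ℏ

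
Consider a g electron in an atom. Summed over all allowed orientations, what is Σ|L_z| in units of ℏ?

The letter g corresponds to l = 4.
m_l ∈ {-4, -3, -2, -1, 0, 1, 2, 3, 4}.
Σ|m_l| = 2·4(4+1)/2 = 20.

Σ|L_z| = 20 ℏ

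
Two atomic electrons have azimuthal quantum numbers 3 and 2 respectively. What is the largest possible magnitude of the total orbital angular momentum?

By the triangle rule, |l₁ − l₂| ≤ L ≤ l₁ + l₂.
L ∈ {1, 2, 3, 4, 5}.
The largest magnitude corresponds to L = 5: |L_tot| = ℏ√(5·6) = √30 ℏ.

|L_tot|_max = √30 ℏ ≈ 5.477ℏ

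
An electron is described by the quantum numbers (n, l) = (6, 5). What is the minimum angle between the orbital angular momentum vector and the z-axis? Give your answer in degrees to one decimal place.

|L| = √(l(l+1)) ℏ = √30 ℏ.
The smallest angle corresponds to the largest L_z, i.e. m_l = l = 5, giving L_z = 5ℏ.
cos θ_min = 5/√30, so θ_min ≈ 24.1°.

θ_min ≈ 24.1°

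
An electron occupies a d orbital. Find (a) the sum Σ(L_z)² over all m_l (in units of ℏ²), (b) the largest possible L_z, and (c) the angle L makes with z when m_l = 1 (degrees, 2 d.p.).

Σ(L_z)² = 10 ℏ²; L_z,max = 2ℏ; θ(m_l=1) ≈ 65.91°

D corresponds to l = 2.
Σ m_l² = 10, so Σ(L_z)² = 10 ℏ².
L_z,max = lℏ = 2ℏ.
For m_l = 1: cos θ = 1/√6, θ ≈ 65.91°.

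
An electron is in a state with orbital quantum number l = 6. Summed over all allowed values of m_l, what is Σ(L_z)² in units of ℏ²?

Σ(L_z)² = 182 ℏ²

m_l runs from −6 to 6, i.e. {-6, -5, -4, -3, -2, -1, 0, 1, 2, 3, 4, 5, 6}.
Σ m_l² = l(l+1)(2l+1)/3 = 6·7·13/3 = 182.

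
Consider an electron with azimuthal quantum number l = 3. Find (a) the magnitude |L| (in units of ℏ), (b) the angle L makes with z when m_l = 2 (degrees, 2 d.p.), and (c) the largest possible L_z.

|L| = ℏ√(3·4) = 2√3 ℏ ≈ 3.464ℏ.
For m_l = 2: cos θ = 2/√12, θ ≈ 54.74°.
L_z,max = lℏ = 3ℏ.

|L| = 2√3 ℏ ≈ 3.464ℏ; θ(m_l=2) ≈ 54.74°; L_z,max = 3ℏ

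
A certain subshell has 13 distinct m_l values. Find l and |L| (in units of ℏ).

l = 6, |L| = √42 ℏ ≈ 6.481ℏ

Since there are 2l+1 = 13 values of m_l, l = 6.
|L| = ℏ√(l(l+1)) = ℏ√(6·7) = √42 ℏ.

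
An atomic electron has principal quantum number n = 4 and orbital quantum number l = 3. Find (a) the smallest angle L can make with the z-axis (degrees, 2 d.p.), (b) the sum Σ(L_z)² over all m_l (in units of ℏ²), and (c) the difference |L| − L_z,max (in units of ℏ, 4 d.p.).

cos θ_min = 3/√12, so θ_min ≈ 30.00°.
Σ m_l² = 28, so Σ(L_z)² = 28 ℏ².
|L| − L_z,max = (2√3 − 3)ℏ ≈ 0.4641ℏ.

θ_min ≈ 30.00°; Σ(L_z)² = 28 ℏ²; |L|−L_z,max ≈ 0.4641ℏ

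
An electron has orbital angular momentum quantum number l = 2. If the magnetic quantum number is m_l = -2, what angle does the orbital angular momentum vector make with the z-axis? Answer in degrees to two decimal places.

θ ≈ 144.74°

|L| = √(l(l+1)) ℏ = √6 ℏ.
L_z = m_l ℏ = −2ℏ.
cos θ = L_z/|L| = -2/√6, so θ ≈ 144.74°.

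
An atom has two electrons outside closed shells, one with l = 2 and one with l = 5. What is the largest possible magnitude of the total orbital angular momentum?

|L_tot|_max = 2√14 ℏ ≈ 7.483ℏ

The total orbital quantum number L ranges from |l₁ − l₂| to l₁ + l₂ in integer steps.
So L can be 3, 4, 5, 6, 7.
The largest magnitude corresponds to L = 7: |L_tot| = ℏ√(7·8) = 2√14 ℏ.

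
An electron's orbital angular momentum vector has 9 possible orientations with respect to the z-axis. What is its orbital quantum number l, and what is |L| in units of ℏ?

9 = 2l + 1, so l = (9−1)/2 = 4.
|L| = ℏ√(l(l+1)) = ℏ√(4·5) = 2√5 ℏ.

l = 4, |L| = 2√5 ℏ ≈ 4.472ℏ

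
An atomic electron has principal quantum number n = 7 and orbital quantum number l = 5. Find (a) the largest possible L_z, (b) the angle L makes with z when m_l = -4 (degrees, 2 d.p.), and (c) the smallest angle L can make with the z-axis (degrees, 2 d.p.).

L_z,max = lℏ = 5ℏ.
For m_l = -4: cos θ = -4/√30, θ ≈ 136.91°.
cos θ_min = 5/√30, so θ_min ≈ 24.09°.

L_z,max = 5ℏ; θ(m_l=-4) ≈ 136.91°; θ_min ≈ 24.09°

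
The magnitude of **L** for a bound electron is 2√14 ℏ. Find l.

|L| = ℏ√(l(l+1)), so l(l+1) = 56.
Solving: l = 7.

l = 7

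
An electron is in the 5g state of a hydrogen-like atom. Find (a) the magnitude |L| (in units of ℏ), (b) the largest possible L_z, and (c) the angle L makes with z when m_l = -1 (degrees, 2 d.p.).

|L| = 2√5 ℏ ≈ 4.472ℏ; L_z,max = 4ℏ; θ(m_l=-1) ≈ 102.92°

The 5g subshell has l = 4.
|L| = ℏ√(4·5) = 2√5 ℏ ≈ 4.472ℏ.
L_z,max = lℏ = 4ℏ.
For m_l = -1: cos θ = -1/√20, θ ≈ 102.92°.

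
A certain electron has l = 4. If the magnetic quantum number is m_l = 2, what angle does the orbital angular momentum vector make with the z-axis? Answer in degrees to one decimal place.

θ ≈ 63.4°

|L| = ℏ√(l(l+1)) = 2√5 ℏ.
L_z = m_l ℏ = 2ℏ.
cos θ = L_z/|L| = 2/√20, so θ ≈ 63.4°.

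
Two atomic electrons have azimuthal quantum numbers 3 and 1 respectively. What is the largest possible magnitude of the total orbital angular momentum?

Angular momentum addition gives L = |l₁ − l₂|, …, l₁ + l₂.
L ∈ {2, 3, 4}.
The largest magnitude corresponds to L = 4: |L_tot| = ℏ√(4·5) = 2√5 ℏ.

|L_tot|_max = 2√5 ℏ ≈ 4.472ℏ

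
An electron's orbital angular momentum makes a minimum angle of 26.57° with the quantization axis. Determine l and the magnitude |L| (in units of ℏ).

l = 4, |L| = 2√5 ℏ ≈ 4.472ℏ

cos²θ_min = l/(l+1) = 0.7999.
Thus l = 0.7999/(1 − 0.7999) ≈ 4.
Then |L| = ℏ√(4·5) = 2√5 ℏ.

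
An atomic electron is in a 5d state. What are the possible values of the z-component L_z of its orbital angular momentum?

5d means n = 5, l = 2.
L_z = m_l ℏ with m_l ranging from −l to +l in integer steps.
For l = 2: m_l ∈ {-2, -1, 0, 1, 2}.

L_z ∈ {−2ℏ, −ℏ, 0, ℏ, 2ℏ}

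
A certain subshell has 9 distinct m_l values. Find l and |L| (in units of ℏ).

l = 4, |L| = 2√5 ℏ ≈ 4.472ℏ

Since there are 2l+1 = 9 values of m_l, l = 4.
Then |L| = √(l(l+1)) ℏ = 2√5 ℏ.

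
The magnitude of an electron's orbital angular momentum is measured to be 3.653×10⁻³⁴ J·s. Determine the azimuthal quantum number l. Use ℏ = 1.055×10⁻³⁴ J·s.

|L|/ℏ = (3.653×10⁻³⁴)/(1.055×10⁻³⁴) ≈ 3.463.
l(l+1) ≈ 3.463² ≈ 11.99, so l = 3.

l = 3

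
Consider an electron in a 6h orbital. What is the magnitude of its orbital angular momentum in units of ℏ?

6h means n = 6, l = 5.
|L| = ℏ√(l(l+1)) = ℏ√(5·6) = √30 ℏ

|L| = √30 ℏ ≈ 5.477ℏ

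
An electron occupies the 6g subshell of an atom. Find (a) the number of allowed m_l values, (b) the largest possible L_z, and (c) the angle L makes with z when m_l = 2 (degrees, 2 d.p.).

6g means n = 6, l = 4.
There are 2l+1 = 9 values of m_l.
L_z,max = lℏ = 4ℏ.
For m_l = 2: cos θ = 2/√20, θ ≈ 63.43°.

9 values; L_z,max = 4ℏ; θ(m_l=2) ≈ 63.43°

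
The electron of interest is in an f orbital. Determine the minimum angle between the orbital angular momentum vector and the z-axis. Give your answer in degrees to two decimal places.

For an f orbital, l = 3.
|L| = √(l(l+1)) ℏ = 2√3 ℏ.
The smallest angle corresponds to the largest L_z, i.e. m_l = l = 3, giving L_z = 3ℏ.
cos θ_min = 3/√12, so θ_min ≈ 30.00°.

θ_min ≈ 30.00°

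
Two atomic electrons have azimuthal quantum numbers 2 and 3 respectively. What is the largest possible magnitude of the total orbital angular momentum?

|L_tot|_max = √30 ℏ ≈ 5.477ℏ

By the triangle rule, |l₁ − l₂| ≤ L ≤ l₁ + l₂.
Allowed values: L = 1, 2, 3, 4, 5.
The largest magnitude corresponds to L = 5: |L_tot| = ℏ√(5·6) = √30 ℏ.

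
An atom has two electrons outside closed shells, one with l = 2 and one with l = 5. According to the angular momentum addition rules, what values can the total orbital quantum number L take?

L = 3, 4, 5, 6, 7

L runs from |2 − 5| = 3 to 2 + 5 = 7.
Allowed values: L = 3, 4, 5, 6, 7.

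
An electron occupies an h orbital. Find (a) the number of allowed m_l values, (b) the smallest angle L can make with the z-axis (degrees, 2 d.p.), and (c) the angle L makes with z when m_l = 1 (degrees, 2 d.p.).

The letter h corresponds to l = 5.
There are 2l+1 = 11 values of m_l.
cos θ_min = 5/√30, so θ_min ≈ 24.09°.
For m_l = 1: cos θ = 1/√30, θ ≈ 79.48°.

11 values; θ_min ≈ 24.09°; θ(m_l=1) ≈ 79.48°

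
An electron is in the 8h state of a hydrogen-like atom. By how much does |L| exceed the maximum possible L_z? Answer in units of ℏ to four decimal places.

|L| − L_z,max ≈ 0.4772ℏ

The 8h subshell has l = 5.
|L| = √30 ℏ ≈ 5.4772ℏ, while L_z,max = lℏ = 5ℏ.
The difference is (√30 − 5)ℏ ≈ 0.4772ℏ.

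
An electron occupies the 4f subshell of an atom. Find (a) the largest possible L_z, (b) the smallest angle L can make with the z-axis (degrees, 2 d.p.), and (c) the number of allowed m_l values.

L_z,max = 3ℏ; θ_min ≈ 30.00°; 7 values

4f means n = 4, l = 3.
L_z,max = lℏ = 3ℏ.
cos θ_min = 3/√12, so θ_min ≈ 30.00°.
There are 2l+1 = 7 values of m_l.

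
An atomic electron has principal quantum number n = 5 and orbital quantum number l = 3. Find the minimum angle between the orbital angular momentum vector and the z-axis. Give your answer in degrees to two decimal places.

|L|² = l(l+1)ℏ² = 12ℏ², so |L| = 2√3 ℏ.
The smallest angle corresponds to the largest L_z, i.e. m_l = l = 3, giving L_z = 3ℏ.
cos θ_min = 3/√12, so θ_min ≈ 30.00°.

θ_min ≈ 30.00°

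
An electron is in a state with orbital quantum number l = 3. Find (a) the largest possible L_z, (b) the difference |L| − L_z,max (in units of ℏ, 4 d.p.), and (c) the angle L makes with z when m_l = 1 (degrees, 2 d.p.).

L_z,max = 3ℏ; |L|−L_z,max ≈ 0.4641ℏ; θ(m_l=1) ≈ 73.22°

L_z,max = lℏ = 3ℏ.
|L| − L_z,max = (2√3 − 3)ℏ ≈ 0.4641ℏ.
For m_l = 1: cos θ = 1/√12, θ ≈ 73.22°.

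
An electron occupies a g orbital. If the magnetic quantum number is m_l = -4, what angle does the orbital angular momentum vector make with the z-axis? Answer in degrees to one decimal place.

θ ≈ 153.4°

For a g orbital, l = 4.
|L| = √(l(l+1)) ℏ = 2√5 ℏ.
L_z = m_l ℏ = −4ℏ.
cos θ = L_z/|L| = -4/√20, so θ ≈ 153.4°.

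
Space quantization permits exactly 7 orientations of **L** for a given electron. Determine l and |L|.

7 = 2l + 1, so l = (7−1)/2 = 3.
|L| = ℏ√(l(l+1)) = ℏ√(3·4) = 2√3 ℏ.

l = 3, |L| = 2√3 ℏ ≈ 3.464ℏ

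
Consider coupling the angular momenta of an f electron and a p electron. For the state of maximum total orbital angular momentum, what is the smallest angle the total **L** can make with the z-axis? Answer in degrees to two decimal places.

The total orbital quantum number L ranges from |l₁ − l₂| to l₁ + l₂ in integer steps.
L ∈ {2, 3, 4}.
The maximum is L = 4, with |L_tot| = ℏ√(4·5) = 2√5 ℏ.
The minimum angle with z is arccos(4/√20) ≈ 26.57°.

θ_min ≈ 26.57°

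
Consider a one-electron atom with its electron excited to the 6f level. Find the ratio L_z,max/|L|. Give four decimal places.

The 6f level has l = 3.
|L| = 2√3 ℏ ≈ 3.4641ℏ, while L_z,max = lℏ = 3ℏ.
L_z,max/|L| = 3/√12 = 0.8660.

L_z,max/|L| = 0.8660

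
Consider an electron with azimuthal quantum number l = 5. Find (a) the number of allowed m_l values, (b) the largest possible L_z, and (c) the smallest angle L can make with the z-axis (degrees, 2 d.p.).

11 values; L_z,max = 5ℏ; θ_min ≈ 24.09°

There are 2l+1 = 11 values of m_l.
L_z,max = lℏ = 5ℏ.
cos θ_min = 5/√30, so θ_min ≈ 24.09°.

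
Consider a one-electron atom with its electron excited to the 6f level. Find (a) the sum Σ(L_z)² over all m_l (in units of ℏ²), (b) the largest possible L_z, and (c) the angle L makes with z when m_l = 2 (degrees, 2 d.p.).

Σ(L_z)² = 28 ℏ²; L_z,max = 3ℏ; θ(m_l=2) ≈ 54.74°

The 6f level has l = 3.
Σ m_l² = 28, so Σ(L_z)² = 28 ℏ².
L_z,max = lℏ = 3ℏ.
For m_l = 2: cos θ = 2/√12, θ ≈ 54.74°.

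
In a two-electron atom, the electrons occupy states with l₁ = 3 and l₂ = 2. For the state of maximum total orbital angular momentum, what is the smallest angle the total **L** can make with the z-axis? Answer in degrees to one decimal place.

Angular momentum addition gives L = |l₁ − l₂|, …, l₁ + l₂.
L ∈ {1, 2, 3, 4, 5}.
The maximum is L = 5, with |L_tot| = ℏ√(5·6) = √30 ℏ.
The minimum angle with z is arccos(5/√30) ≈ 24.1°.

θ_min ≈ 24.1°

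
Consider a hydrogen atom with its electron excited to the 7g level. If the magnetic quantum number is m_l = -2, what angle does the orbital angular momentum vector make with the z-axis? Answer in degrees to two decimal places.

θ ≈ 116.57°

The 7g level has l = 4.
|L| = √(l(l+1)) ℏ = 2√5 ℏ.
L_z = m_l ℏ = −2ℏ.
cos θ = L_z/|L| = -2/√20, so θ ≈ 116.57°.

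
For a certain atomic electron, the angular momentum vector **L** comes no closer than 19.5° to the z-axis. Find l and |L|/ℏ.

cos²θ_min = l/(l+1) = 0.8886.
l = cos²θ/sin²θ ≈ 8.
Then |L| = ℏ√(8·9) = 6√2 ℏ.

l = 8, |L| = 6√2 ℏ ≈ 8.485ℏ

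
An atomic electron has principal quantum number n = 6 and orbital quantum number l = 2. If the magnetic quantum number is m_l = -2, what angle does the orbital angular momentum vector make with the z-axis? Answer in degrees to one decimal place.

|L|² = l(l+1)ℏ² = 6ℏ², so |L| = √6 ℏ.
L_z = m_l ℏ = −2ℏ.
cos θ = L_z/|L| = -2/√6, so θ ≈ 144.7°.

θ ≈ 144.7°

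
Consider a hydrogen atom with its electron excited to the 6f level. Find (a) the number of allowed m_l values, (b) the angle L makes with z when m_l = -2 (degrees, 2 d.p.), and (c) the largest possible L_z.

The 6f level has l = 3.
There are 2l+1 = 7 values of m_l.
For m_l = -2: cos θ = -2/√12, θ ≈ 125.26°.
L_z,max = lℏ = 3ℏ.

7 values; θ(m_l=-2) ≈ 125.26°; L_z,max = 3ℏ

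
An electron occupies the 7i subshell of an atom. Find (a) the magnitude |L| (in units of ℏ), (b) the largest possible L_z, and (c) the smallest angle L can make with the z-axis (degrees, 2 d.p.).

The 7i subshell has l = 6.
|L| = ℏ√(6·7) = √42 ℏ ≈ 6.481ℏ.
L_z,max = lℏ = 6ℏ.
cos θ_min = 6/√42, so θ_min ≈ 22.21°.

|L| = √42 ℏ ≈ 6.481ℏ; L_z,max = 6ℏ; θ_min ≈ 22.21°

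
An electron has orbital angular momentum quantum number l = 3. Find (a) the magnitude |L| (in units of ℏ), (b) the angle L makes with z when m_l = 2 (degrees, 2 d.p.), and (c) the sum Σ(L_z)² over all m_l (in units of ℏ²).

|L| = ℏ√(3·4) = 2√3 ℏ ≈ 3.464ℏ.
For m_l = 2: cos θ = 2/√12, θ ≈ 54.74°.
Σ m_l² = 28, so Σ(L_z)² = 28 ℏ².

|L| = 2√3 ℏ ≈ 3.464ℏ; θ(m_l=2) ≈ 54.74°; Σ(L_z)² = 28 ℏ²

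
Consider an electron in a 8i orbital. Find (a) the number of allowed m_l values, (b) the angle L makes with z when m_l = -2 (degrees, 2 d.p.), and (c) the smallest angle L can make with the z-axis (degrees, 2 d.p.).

13 values; θ(m_l=-2) ≈ 107.98°; θ_min ≈ 22.21°

8i means n = 8, l = 6.
There are 2l+1 = 13 values of m_l.
For m_l = -2: cos θ = -2/√42, θ ≈ 107.98°.
cos θ_min = 6/√42, so θ_min ≈ 22.21°.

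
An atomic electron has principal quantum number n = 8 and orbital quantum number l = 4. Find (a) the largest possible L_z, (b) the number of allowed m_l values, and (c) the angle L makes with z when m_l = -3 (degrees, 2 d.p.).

L_z,max = lℏ = 4ℏ.
There are 2l+1 = 9 values of m_l.
For m_l = -3: cos θ = -3/√20, θ ≈ 132.13°.

L_z,max = 4ℏ; 9 values; θ(m_l=-3) ≈ 132.13°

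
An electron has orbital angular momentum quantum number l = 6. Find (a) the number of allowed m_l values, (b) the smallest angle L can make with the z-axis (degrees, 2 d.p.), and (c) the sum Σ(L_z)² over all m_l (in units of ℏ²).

There are 2l+1 = 13 values of m_l.
cos θ_min = 6/√42, so θ_min ≈ 22.21°.
Σ m_l² = 182, so Σ(L_z)² = 182 ℏ².

13 values; θ_min ≈ 22.21°; Σ(L_z)² = 182 ℏ²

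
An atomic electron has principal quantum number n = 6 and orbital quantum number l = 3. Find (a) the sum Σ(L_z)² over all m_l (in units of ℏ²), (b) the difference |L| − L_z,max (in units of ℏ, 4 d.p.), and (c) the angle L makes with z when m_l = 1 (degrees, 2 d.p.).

Σ(L_z)² = 28 ℏ²; |L|−L_z,max ≈ 0.4641ℏ; θ(m_l=1) ≈ 73.22°

Σ m_l² = 28, so Σ(L_z)² = 28 ℏ².
|L| − L_z,max = (2√3 − 3)ℏ ≈ 0.4641ℏ.
For m_l = 1: cos θ = 1/√12, θ ≈ 73.22°.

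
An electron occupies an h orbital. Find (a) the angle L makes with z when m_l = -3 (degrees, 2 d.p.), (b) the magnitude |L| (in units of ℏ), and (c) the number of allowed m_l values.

θ(m_l=-3) ≈ 123.21°; |L| = √30 ℏ ≈ 5.477ℏ; 11 values

An h state has l = 5.
For m_l = -3: cos θ = -3/√30, θ ≈ 123.21°.
|L| = ℏ√(5·6) = √30 ℏ ≈ 5.477ℏ.
There are 2l+1 = 11 values of m_l.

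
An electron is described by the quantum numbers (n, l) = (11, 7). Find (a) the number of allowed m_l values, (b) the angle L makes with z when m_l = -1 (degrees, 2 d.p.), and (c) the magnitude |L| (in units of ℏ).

There are 2l+1 = 15 values of m_l.
For m_l = -1: cos θ = -1/√56, θ ≈ 97.68°.
|L| = ℏ√(7·8) = 2√14 ℏ ≈ 7.483ℏ.

15 values; θ(m_l=-1) ≈ 97.68°; |L| = 2√14 ℏ ≈ 7.483ℏ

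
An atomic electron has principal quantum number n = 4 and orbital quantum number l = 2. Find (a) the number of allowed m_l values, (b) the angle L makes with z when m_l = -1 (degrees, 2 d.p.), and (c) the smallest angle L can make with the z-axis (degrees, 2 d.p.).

5 values; θ(m_l=-1) ≈ 114.09°; θ_min ≈ 35.26°

There are 2l+1 = 5 values of m_l.
For m_l = -1: cos θ = -1/√6, θ ≈ 114.09°.
cos θ_min = 2/√6, so θ_min ≈ 35.26°.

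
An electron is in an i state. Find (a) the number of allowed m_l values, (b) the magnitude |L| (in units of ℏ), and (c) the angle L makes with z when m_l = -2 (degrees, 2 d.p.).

For an i orbital, l = 6.
There are 2l+1 = 13 values of m_l.
|L| = ℏ√(6·7) = √42 ℏ ≈ 6.481ℏ.
For m_l = -2: cos θ = -2/√42, θ ≈ 107.98°.

13 values; |L| = √42 ℏ ≈ 6.481ℏ; θ(m_l=-2) ≈ 107.98°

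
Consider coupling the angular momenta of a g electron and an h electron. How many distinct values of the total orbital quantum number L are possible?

L runs from |4 − 5| = 1 to 4 + 5 = 9.
Allowed values: L = 1, 2, 3, 4, 5, 6, 7, 8, 9.
That is 9 values.

9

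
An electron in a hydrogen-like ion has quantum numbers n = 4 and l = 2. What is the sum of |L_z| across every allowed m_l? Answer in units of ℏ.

The allowed m_l values are -2, -1, 0, 1, 2.
Σ|m_l| = 2·2(2+1)/2 = 6.

Σ|L_z| = 6 ℏ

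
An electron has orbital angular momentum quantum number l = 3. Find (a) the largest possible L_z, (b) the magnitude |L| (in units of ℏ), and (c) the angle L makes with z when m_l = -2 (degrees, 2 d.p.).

L_z,max = 3ℏ; |L| = 2√3 ℏ ≈ 3.464ℏ; θ(m_l=-2) ≈ 125.26°

L_z,max = lℏ = 3ℏ.
|L| = ℏ√(3·4) = 2√3 ℏ ≈ 3.464ℏ.
For m_l = -2: cos θ = -2/√12, θ ≈ 125.26°.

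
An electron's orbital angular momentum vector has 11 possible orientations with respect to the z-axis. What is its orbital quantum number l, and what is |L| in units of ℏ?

l = 5, |L| = √30 ℏ ≈ 5.477ℏ

11 = 2l + 1, so l = (11−1)/2 = 5.
Then |L| = √(l(l+1)) ℏ = √30 ℏ.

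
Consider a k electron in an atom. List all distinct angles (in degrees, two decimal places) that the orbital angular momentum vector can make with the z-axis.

θ ∈ {20.70°, 36.70°, 48.08°, 57.69°, 66.37°, 74.50°, 82.32°, 90.00°, 97.68°, 105.50°, 113.63°, 122.31°, 131.92°, 143.30°, 159.30°}

For a k orbital, l = 7.
|L|² = l(l+1)ℏ² = 56ℏ², so |L| = 2√14 ℏ.
cos θ = m_l/√56 for each m_l ∈ {-7, -6, -5, -4, -3, -2, -1, 0, 1, 2, 3, 4, 5, 6, 7}.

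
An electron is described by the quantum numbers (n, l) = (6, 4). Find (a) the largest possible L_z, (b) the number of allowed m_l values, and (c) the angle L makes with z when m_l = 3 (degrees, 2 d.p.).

L_z,max = lℏ = 4ℏ.
There are 2l+1 = 9 values of m_l.
For m_l = 3: cos θ = 3/√20, θ ≈ 47.87°.

L_z,max = 4ℏ; 9 values; θ(m_l=3) ≈ 47.87°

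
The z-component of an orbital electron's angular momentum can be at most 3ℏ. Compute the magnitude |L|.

|L| = 2√3 ℏ ≈ 3.464ℏ

L_z,max = lℏ, so l = 3.
Then |L| = ℏ√(3·4) = 2√3 ℏ.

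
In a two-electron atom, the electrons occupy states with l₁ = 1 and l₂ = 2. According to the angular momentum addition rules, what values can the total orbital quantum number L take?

L runs from |1 − 2| = 1 to 1 + 2 = 3.
So L can be 1, 2, 3.

L = 1, 2, 3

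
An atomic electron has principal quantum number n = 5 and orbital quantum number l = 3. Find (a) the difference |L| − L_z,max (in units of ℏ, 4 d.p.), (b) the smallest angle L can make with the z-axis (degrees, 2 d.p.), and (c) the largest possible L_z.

|L|−L_z,max ≈ 0.4641ℏ; θ_min ≈ 30.00°; L_z,max = 3ℏ

|L| − L_z,max = (2√3 − 3)ℏ ≈ 0.4641ℏ.
cos θ_min = 3/√12, so θ_min ≈ 30.00°.
L_z,max = lℏ = 3ℏ.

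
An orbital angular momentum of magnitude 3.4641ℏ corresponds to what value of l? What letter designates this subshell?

l = 3 (f orbital)

(|L|/ℏ)² = l(l+1) = 12.
Solving: l = 3.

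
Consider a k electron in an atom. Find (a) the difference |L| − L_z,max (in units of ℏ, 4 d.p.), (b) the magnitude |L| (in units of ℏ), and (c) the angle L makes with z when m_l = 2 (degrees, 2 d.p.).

|L|−L_z,max ≈ 0.4833ℏ; |L| = 2√14 ℏ ≈ 7.483ℏ; θ(m_l=2) ≈ 74.50°

For a k orbital, l = 7.
|L| − L_z,max = (2√14 − 7)ℏ ≈ 0.4833ℏ.
|L| = ℏ√(7·8) = 2√14 ℏ ≈ 7.483ℏ.
For m_l = 2: cos θ = 2/√56, θ ≈ 74.50°.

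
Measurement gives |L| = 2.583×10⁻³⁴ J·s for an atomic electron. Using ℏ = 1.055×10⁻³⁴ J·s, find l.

l = 2

In units of ℏ, |L| ≈ 2.448.
(|L|/ℏ)² = l(l+1) ≈ 5.99 ⇒ l = 2.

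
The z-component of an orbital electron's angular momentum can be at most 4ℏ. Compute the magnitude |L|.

|L| = 2√5 ℏ ≈ 4.472ℏ

The maximum L_z equals lℏ, giving l = 4.
Then |L| = ℏ√(4·5) = 2√5 ℏ.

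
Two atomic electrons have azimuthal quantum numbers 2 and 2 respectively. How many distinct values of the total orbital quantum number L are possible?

The total orbital quantum number L ranges from |l₁ − l₂| to l₁ + l₂ in integer steps.
So L can be 0, 1, 2, 3, 4.
That is 5 values.

5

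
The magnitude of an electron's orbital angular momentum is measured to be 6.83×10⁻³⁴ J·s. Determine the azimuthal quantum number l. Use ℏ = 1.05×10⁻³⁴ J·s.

l = 6

In units of ℏ, |L| ≈ 6.505.
Set l(l+1) = 42.31; the integer solution is l = 6.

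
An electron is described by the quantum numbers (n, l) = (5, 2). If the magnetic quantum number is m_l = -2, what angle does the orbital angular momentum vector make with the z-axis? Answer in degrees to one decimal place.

|L| = √(l(l+1)) ℏ = √6 ℏ.
L_z = m_l ℏ = −2ℏ.
cos θ = L_z/|L| = -2/√6, so θ ≈ 144.7°.

θ ≈ 144.7°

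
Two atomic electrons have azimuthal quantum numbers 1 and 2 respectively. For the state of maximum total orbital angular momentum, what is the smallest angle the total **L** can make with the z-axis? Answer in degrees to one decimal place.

By the triangle rule, |l₁ − l₂| ≤ L ≤ l₁ + l₂.
L ∈ {1, 2, 3}.
The maximum is L = 3, with |L_tot| = ℏ√(3·4) = 2√3 ℏ.
The minimum angle with z is arccos(3/√12) ≈ 30.0°.

θ_min ≈ 30.0°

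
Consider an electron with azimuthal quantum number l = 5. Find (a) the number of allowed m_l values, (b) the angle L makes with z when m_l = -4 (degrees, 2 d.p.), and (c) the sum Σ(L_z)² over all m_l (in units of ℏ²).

There are 2l+1 = 11 values of m_l.
For m_l = -4: cos θ = -4/√30, θ ≈ 136.91°.
Σ m_l² = 110, so Σ(L_z)² = 110 ℏ².

11 values; θ(m_l=-4) ≈ 136.91°; Σ(L_z)² = 110 ℏ²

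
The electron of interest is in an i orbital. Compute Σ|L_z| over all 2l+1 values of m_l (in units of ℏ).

For an i orbital, l = 6.
m_l runs from −6 to 6, i.e. {-6, -5, -4, -3, -2, -1, 0, 1, 2, 3, 4, 5, 6}.
Σ|m_l| = 2(1+2+…+6) = 42.

Σ|L_z| = 42 ℏ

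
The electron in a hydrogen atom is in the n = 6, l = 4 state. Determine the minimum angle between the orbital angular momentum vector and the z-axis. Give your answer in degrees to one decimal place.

θ_min ≈ 26.6°

|L|² = l(l+1)ℏ² = 20ℏ², so |L| = 2√5 ℏ.
The smallest angle corresponds to the largest L_z, i.e. m_l = l = 4, giving L_z = 4ℏ.
cos θ_min = 4/√20, so θ_min ≈ 26.6°.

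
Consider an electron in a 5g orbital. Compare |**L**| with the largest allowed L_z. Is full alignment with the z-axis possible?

No: L_z,max = 4ℏ < |L| = 2√5 ℏ ≈ 4.472ℏ

5g means n = 5, l = 4.
|L| = 2√5 ℏ ≈ 4.4721ℏ, while L_z,max = lℏ = 4ℏ.
Since |L| > L_z,max, the vector can never point exactly along z; the closest it comes is θ_min = arccos(4/√20) ≈ 26.6°.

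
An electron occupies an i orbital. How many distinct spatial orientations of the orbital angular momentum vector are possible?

For an i orbital, l = 6.
The number of m_l values is 2l + 1 = 2·6 + 1 = 13.

13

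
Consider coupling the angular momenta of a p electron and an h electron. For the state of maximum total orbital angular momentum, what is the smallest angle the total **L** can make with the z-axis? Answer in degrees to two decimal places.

θ_min ≈ 22.21°

L runs from |1 − 5| = 4 to 1 + 5 = 6.
L ∈ {4, 5, 6}.
The maximum is L = 6, with |L_tot| = ℏ√(6·7) = √42 ℏ.
The minimum angle with z is arccos(6/√42) ≈ 22.21°.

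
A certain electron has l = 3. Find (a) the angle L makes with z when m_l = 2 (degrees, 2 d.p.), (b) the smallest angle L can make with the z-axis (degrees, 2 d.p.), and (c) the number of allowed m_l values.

For m_l = 2: cos θ = 2/√12, θ ≈ 54.74°.
cos θ_min = 3/√12, so θ_min ≈ 30.00°.
There are 2l+1 = 7 values of m_l.

θ(m_l=2) ≈ 54.74°; θ_min ≈ 30.00°; 7 values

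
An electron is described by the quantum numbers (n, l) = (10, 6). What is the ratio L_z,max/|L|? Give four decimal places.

L_z,max/|L| = 0.9258

|L| = √42 ℏ ≈ 6.4807ℏ, while L_z,max = lℏ = 6ℏ.
L_z,max/|L| = 6/√42 = 0.9258.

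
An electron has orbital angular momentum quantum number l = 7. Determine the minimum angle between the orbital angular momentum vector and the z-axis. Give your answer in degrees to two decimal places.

|L|² = l(l+1)ℏ² = 56ℏ², so |L| = 2√14 ℏ.
The smallest angle corresponds to the largest L_z, i.e. m_l = l = 7, giving L_z = 7ℏ.
cos θ_min = 7/√56, so θ_min ≈ 20.70°.

θ_min ≈ 20.70°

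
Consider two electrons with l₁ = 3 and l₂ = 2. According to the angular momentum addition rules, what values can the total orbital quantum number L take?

L = 1, 2, 3, 4, 5

Angular momentum addition gives L = |l₁ − l₂|, …, l₁ + l₂.
Allowed values: L = 1, 2, 3, 4, 5.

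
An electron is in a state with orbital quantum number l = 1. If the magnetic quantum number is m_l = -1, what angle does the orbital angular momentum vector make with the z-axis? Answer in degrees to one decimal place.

θ ≈ 135.0°

|L| = ℏ√(l(l+1)) = √2 ℏ.
L_z = m_l ℏ = −1ℏ.
cos θ = L_z/|L| = -1/√2, so θ ≈ 135.0°.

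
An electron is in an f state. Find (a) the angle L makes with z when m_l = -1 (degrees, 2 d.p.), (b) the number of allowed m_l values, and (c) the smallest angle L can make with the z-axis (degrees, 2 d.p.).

An f state has l = 3.
For m_l = -1: cos θ = -1/√12, θ ≈ 106.78°.
There are 2l+1 = 7 values of m_l.
cos θ_min = 3/√12, so θ_min ≈ 30.00°.

θ(m_l=-1) ≈ 106.78°; 7 values; θ_min ≈ 30.00°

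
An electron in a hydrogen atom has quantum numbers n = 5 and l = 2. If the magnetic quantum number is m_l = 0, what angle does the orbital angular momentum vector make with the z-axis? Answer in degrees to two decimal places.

θ ≈ 90.00°

|L|² = l(l+1)ℏ² = 6ℏ², so |L| = √6 ℏ.
L_z = m_l ℏ = 0ℏ.
cos θ = L_z/|L| = 0/√6, so θ ≈ 90.00°.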